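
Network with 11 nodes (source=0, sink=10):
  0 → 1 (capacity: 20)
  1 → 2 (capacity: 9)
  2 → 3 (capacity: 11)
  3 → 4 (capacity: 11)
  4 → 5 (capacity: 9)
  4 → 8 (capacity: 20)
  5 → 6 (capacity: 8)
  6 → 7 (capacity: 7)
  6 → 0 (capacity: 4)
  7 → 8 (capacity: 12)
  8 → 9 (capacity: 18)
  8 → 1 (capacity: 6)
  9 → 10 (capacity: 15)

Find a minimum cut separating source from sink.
Min cut value = 9, edges: (1,2)

Min cut value: 9
Partition: S = [0, 1], T = [2, 3, 4, 5, 6, 7, 8, 9, 10]
Cut edges: (1,2)

By max-flow min-cut theorem, max flow = min cut = 9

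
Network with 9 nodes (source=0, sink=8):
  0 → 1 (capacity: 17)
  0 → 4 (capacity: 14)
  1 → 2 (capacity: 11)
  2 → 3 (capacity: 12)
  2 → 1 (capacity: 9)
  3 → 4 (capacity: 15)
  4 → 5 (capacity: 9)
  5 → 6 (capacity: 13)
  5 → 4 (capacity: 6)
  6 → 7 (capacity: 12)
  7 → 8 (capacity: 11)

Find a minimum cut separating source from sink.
Min cut value = 9, edges: (4,5)

Min cut value: 9
Partition: S = [0, 1, 2, 3, 4], T = [5, 6, 7, 8]
Cut edges: (4,5)

By max-flow min-cut theorem, max flow = min cut = 9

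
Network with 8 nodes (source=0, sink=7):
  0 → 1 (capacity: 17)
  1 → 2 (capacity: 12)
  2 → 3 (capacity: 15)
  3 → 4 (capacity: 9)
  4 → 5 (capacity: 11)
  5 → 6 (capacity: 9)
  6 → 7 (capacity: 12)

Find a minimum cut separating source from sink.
Min cut value = 9, edges: (5,6)

Min cut value: 9
Partition: S = [0, 1, 2, 3, 4, 5], T = [6, 7]
Cut edges: (5,6)

By max-flow min-cut theorem, max flow = min cut = 9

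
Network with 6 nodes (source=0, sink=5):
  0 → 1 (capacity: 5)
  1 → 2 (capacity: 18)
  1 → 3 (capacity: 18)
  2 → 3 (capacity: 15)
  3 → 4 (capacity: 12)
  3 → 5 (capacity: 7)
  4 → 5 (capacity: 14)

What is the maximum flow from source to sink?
Maximum flow = 5

Max flow: 5

Flow assignment:
  0 → 1: 5/5
  1 → 3: 5/18
  3 → 5: 5/7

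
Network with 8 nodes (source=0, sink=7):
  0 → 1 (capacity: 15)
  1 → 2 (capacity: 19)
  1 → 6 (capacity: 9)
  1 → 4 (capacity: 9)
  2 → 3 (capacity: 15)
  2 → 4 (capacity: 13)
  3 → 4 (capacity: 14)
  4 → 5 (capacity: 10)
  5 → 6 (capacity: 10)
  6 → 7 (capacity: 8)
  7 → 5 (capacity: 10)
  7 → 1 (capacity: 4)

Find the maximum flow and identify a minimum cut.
Max flow = 8, Min cut edges: (6,7)

Maximum flow: 8
Minimum cut: (6,7)
Partition: S = [0, 1, 2, 3, 4, 5, 6], T = [7]

Max-flow min-cut theorem verified: both equal 8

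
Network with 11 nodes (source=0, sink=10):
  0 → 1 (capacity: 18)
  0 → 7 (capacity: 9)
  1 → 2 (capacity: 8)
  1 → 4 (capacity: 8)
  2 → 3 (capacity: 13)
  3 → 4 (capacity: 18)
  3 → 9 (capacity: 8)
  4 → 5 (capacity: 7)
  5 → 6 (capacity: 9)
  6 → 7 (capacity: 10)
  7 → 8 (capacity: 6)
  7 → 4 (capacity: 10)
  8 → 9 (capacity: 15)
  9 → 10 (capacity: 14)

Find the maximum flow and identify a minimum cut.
Max flow = 14, Min cut edges: (9,10)

Maximum flow: 14
Minimum cut: (9,10)
Partition: S = [0, 1, 2, 3, 4, 5, 6, 7, 8, 9], T = [10]

Max-flow min-cut theorem verified: both equal 14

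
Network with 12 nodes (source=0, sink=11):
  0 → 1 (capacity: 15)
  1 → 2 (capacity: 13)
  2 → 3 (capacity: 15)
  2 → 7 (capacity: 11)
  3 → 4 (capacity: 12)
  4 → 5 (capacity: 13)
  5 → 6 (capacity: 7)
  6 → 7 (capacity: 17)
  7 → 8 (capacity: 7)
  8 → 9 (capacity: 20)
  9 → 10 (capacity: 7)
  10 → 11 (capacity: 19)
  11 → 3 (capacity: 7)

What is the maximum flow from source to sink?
Maximum flow = 7

Max flow: 7

Flow assignment:
  0 → 1: 7/15
  1 → 2: 7/13
  2 → 3: 2/15
  2 → 7: 5/11
  3 → 4: 2/12
  4 → 5: 2/13
  5 → 6: 2/7
  6 → 7: 2/17
  7 → 8: 7/7
  8 → 9: 7/20
  9 → 10: 7/7
  10 → 11: 7/19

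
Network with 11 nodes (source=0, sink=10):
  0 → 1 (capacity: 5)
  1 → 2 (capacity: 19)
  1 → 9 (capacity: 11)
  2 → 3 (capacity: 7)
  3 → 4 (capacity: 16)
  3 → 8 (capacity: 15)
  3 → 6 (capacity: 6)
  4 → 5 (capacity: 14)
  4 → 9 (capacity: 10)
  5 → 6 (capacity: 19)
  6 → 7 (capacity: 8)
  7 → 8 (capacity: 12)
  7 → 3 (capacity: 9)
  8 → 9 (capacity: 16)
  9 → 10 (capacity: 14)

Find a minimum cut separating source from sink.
Min cut value = 5, edges: (0,1)

Min cut value: 5
Partition: S = [0], T = [1, 2, 3, 4, 5, 6, 7, 8, 9, 10]
Cut edges: (0,1)

By max-flow min-cut theorem, max flow = min cut = 5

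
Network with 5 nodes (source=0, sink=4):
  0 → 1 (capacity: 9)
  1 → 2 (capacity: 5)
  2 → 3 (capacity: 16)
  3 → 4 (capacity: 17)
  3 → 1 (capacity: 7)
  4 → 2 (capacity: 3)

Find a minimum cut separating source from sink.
Min cut value = 5, edges: (1,2)

Min cut value: 5
Partition: S = [0, 1], T = [2, 3, 4]
Cut edges: (1,2)

By max-flow min-cut theorem, max flow = min cut = 5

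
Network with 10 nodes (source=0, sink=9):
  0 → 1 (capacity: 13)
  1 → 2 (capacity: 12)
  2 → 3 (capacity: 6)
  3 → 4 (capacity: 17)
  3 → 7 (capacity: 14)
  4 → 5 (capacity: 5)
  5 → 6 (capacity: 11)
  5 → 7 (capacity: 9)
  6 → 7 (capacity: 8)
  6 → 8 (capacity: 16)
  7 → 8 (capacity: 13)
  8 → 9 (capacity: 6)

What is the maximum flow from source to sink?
Maximum flow = 6

Max flow: 6

Flow assignment:
  0 → 1: 6/13
  1 → 2: 6/12
  2 → 3: 6/6
  3 → 7: 6/14
  7 → 8: 6/13
  8 → 9: 6/6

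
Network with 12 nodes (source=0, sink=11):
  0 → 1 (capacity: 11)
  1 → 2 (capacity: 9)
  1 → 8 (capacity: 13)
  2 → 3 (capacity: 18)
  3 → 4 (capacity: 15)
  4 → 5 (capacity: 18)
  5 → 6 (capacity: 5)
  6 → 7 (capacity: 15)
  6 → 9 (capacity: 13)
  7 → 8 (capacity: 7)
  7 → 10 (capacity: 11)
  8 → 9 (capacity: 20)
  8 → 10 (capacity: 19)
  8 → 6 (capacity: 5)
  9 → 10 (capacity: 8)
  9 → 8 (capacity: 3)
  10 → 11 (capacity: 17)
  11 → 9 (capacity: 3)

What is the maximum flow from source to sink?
Maximum flow = 11

Max flow: 11

Flow assignment:
  0 → 1: 11/11
  1 → 8: 11/13
  8 → 10: 11/19
  10 → 11: 11/17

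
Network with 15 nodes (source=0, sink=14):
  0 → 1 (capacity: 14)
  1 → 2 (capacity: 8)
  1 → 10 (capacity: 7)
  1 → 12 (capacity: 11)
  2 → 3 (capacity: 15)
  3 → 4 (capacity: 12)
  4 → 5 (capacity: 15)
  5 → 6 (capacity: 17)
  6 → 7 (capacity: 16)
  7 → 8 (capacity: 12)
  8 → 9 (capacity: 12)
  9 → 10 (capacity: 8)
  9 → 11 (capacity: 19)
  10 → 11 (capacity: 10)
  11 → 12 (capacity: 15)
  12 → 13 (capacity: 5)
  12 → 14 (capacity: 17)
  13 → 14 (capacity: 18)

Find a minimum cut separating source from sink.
Min cut value = 14, edges: (0,1)

Min cut value: 14
Partition: S = [0], T = [1, 2, 3, 4, 5, 6, 7, 8, 9, 10, 11, 12, 13, 14]
Cut edges: (0,1)

By max-flow min-cut theorem, max flow = min cut = 14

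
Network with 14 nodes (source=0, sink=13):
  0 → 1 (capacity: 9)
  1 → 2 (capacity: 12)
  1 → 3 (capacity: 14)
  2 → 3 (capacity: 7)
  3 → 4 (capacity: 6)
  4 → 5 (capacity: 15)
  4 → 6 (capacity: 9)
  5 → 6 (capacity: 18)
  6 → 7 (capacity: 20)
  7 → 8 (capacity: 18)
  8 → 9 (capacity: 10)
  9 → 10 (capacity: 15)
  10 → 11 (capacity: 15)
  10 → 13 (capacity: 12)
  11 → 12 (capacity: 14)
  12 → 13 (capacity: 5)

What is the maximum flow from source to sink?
Maximum flow = 6

Max flow: 6

Flow assignment:
  0 → 1: 6/9
  1 → 3: 6/14
  3 → 4: 6/6
  4 → 6: 6/9
  6 → 7: 6/20
  7 → 8: 6/18
  8 → 9: 6/10
  9 → 10: 6/15
  10 → 13: 6/12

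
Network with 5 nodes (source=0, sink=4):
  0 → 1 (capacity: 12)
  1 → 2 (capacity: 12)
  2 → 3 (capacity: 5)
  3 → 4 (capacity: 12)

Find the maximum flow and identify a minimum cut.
Max flow = 5, Min cut edges: (2,3)

Maximum flow: 5
Minimum cut: (2,3)
Partition: S = [0, 1, 2], T = [3, 4]

Max-flow min-cut theorem verified: both equal 5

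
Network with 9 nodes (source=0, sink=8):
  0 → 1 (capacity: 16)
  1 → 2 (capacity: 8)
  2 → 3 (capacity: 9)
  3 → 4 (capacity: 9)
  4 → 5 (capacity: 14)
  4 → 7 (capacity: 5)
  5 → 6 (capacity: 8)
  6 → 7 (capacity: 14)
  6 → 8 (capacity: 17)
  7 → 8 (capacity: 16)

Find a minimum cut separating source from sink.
Min cut value = 8, edges: (1,2)

Min cut value: 8
Partition: S = [0, 1], T = [2, 3, 4, 5, 6, 7, 8]
Cut edges: (1,2)

By max-flow min-cut theorem, max flow = min cut = 8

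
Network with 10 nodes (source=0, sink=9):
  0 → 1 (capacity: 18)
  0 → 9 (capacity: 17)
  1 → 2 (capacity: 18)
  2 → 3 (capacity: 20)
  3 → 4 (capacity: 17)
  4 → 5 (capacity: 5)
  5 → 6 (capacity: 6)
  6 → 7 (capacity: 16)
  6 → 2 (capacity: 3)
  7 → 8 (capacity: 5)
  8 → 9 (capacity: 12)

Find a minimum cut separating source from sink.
Min cut value = 22, edges: (0,9), (7,8)

Min cut value: 22
Partition: S = [0, 1, 2, 3, 4, 5, 6, 7], T = [8, 9]
Cut edges: (0,9), (7,8)

By max-flow min-cut theorem, max flow = min cut = 22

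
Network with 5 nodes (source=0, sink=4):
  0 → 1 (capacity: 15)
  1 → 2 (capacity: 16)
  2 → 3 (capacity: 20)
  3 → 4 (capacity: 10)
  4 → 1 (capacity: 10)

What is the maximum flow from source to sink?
Maximum flow = 10

Max flow: 10

Flow assignment:
  0 → 1: 10/15
  1 → 2: 10/16
  2 → 3: 10/20
  3 → 4: 10/10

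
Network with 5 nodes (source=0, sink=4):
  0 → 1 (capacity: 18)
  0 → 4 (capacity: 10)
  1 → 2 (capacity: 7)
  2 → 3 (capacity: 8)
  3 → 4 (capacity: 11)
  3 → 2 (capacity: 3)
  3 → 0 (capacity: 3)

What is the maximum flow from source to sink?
Maximum flow = 17

Max flow: 17

Flow assignment:
  0 → 1: 7/18
  0 → 4: 10/10
  1 → 2: 7/7
  2 → 3: 7/8
  3 → 4: 7/11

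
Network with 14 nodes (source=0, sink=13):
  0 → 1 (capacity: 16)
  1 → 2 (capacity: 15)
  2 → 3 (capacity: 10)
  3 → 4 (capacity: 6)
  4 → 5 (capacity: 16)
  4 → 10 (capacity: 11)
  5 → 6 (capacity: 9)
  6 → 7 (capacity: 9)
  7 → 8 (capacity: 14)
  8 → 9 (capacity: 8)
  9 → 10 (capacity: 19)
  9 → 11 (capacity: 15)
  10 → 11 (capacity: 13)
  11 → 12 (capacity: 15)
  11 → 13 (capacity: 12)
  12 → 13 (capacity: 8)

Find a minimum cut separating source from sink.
Min cut value = 6, edges: (3,4)

Min cut value: 6
Partition: S = [0, 1, 2, 3], T = [4, 5, 6, 7, 8, 9, 10, 11, 12, 13]
Cut edges: (3,4)

By max-flow min-cut theorem, max flow = min cut = 6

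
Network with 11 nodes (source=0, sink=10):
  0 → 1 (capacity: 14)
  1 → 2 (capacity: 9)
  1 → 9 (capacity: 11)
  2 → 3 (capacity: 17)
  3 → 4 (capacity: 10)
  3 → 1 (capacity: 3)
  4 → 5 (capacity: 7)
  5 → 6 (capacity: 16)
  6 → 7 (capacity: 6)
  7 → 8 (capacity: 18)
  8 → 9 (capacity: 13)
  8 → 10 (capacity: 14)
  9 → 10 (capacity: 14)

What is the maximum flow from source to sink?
Maximum flow = 14

Max flow: 14

Flow assignment:
  0 → 1: 14/14
  1 → 2: 3/9
  1 → 9: 11/11
  2 → 3: 3/17
  3 → 4: 3/10
  4 → 5: 3/7
  5 → 6: 3/16
  6 → 7: 3/6
  7 → 8: 3/18
  8 → 10: 3/14
  9 → 10: 11/14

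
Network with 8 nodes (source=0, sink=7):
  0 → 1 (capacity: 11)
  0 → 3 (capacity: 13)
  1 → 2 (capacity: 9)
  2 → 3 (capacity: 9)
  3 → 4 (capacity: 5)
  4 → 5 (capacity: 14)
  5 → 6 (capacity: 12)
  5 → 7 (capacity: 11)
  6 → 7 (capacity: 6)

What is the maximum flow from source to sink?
Maximum flow = 5

Max flow: 5

Flow assignment:
  0 → 1: 5/11
  1 → 2: 5/9
  2 → 3: 5/9
  3 → 4: 5/5
  4 → 5: 5/14
  5 → 7: 5/11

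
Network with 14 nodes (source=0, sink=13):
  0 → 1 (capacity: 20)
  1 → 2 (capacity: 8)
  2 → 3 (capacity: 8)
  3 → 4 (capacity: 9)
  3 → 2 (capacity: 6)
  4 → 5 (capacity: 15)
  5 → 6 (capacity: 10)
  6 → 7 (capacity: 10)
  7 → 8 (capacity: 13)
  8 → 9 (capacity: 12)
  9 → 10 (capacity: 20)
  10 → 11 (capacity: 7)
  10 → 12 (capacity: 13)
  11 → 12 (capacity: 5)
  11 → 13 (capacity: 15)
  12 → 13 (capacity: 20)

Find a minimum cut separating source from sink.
Min cut value = 8, edges: (2,3)

Min cut value: 8
Partition: S = [0, 1, 2], T = [3, 4, 5, 6, 7, 8, 9, 10, 11, 12, 13]
Cut edges: (2,3)

By max-flow min-cut theorem, max flow = min cut = 8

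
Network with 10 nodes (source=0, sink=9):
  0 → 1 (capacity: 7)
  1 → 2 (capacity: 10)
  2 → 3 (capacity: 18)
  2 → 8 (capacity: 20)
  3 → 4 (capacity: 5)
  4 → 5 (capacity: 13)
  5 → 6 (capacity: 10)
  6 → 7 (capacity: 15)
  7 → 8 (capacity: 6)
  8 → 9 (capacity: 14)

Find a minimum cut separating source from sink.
Min cut value = 7, edges: (0,1)

Min cut value: 7
Partition: S = [0], T = [1, 2, 3, 4, 5, 6, 7, 8, 9]
Cut edges: (0,1)

By max-flow min-cut theorem, max flow = min cut = 7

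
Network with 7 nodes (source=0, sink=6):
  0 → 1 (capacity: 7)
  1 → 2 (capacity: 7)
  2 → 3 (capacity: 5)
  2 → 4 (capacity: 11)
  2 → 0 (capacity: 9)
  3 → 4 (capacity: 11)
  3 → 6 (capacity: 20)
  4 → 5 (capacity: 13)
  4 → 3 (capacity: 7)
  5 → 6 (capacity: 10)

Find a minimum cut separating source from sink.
Min cut value = 7, edges: (1,2)

Min cut value: 7
Partition: S = [0, 1], T = [2, 3, 4, 5, 6]
Cut edges: (1,2)

By max-flow min-cut theorem, max flow = min cut = 7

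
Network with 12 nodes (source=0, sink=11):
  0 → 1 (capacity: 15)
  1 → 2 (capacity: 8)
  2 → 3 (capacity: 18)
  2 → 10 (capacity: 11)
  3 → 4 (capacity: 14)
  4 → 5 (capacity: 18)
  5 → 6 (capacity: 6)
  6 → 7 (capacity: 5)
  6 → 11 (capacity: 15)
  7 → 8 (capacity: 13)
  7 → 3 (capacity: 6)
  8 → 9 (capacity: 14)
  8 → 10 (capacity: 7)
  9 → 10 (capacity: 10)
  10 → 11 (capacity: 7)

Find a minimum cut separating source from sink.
Min cut value = 8, edges: (1,2)

Min cut value: 8
Partition: S = [0, 1], T = [2, 3, 4, 5, 6, 7, 8, 9, 10, 11]
Cut edges: (1,2)

By max-flow min-cut theorem, max flow = min cut = 8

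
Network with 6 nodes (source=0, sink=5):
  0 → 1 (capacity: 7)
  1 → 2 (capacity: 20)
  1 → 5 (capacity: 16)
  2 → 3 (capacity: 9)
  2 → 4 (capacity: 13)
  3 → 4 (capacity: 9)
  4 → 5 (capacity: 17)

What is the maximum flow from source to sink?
Maximum flow = 7

Max flow: 7

Flow assignment:
  0 → 1: 7/7
  1 → 5: 7/16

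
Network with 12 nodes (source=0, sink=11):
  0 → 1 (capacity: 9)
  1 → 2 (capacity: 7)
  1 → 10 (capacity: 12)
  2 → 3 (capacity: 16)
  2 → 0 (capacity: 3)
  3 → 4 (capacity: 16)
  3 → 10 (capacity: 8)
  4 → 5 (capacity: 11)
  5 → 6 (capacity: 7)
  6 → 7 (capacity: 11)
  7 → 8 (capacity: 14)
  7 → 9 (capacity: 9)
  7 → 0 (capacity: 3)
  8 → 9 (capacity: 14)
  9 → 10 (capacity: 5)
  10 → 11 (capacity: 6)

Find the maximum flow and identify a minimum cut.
Max flow = 6, Min cut edges: (10,11)

Maximum flow: 6
Minimum cut: (10,11)
Partition: S = [0, 1, 2, 3, 4, 5, 6, 7, 8, 9, 10], T = [11]

Max-flow min-cut theorem verified: both equal 6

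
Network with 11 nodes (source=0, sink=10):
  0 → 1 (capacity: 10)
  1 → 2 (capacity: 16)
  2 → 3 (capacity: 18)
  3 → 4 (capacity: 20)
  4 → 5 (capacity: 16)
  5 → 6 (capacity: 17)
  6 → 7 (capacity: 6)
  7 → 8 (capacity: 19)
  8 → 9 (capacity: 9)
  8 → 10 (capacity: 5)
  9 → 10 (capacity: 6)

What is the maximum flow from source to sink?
Maximum flow = 6

Max flow: 6

Flow assignment:
  0 → 1: 6/10
  1 → 2: 6/16
  2 → 3: 6/18
  3 → 4: 6/20
  4 → 5: 6/16
  5 → 6: 6/17
  6 → 7: 6/6
  7 → 8: 6/19
  8 → 9: 1/9
  8 → 10: 5/5
  9 → 10: 1/6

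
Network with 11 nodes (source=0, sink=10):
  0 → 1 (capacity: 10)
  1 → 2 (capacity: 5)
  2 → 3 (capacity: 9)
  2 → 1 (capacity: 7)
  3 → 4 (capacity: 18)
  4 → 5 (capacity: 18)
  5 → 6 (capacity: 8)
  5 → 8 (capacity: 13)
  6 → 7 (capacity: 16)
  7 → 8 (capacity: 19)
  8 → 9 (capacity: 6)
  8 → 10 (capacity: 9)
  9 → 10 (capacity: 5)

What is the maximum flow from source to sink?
Maximum flow = 5

Max flow: 5

Flow assignment:
  0 → 1: 5/10
  1 → 2: 5/5
  2 → 3: 5/9
  3 → 4: 5/18
  4 → 5: 5/18
  5 → 8: 5/13
  8 → 10: 5/9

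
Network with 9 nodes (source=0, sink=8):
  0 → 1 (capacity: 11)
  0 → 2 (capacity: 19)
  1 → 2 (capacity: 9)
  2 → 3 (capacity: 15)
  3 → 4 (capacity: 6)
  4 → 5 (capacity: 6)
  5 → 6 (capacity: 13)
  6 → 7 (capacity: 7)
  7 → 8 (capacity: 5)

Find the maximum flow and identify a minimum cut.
Max flow = 5, Min cut edges: (7,8)

Maximum flow: 5
Minimum cut: (7,8)
Partition: S = [0, 1, 2, 3, 4, 5, 6, 7], T = [8]

Max-flow min-cut theorem verified: both equal 5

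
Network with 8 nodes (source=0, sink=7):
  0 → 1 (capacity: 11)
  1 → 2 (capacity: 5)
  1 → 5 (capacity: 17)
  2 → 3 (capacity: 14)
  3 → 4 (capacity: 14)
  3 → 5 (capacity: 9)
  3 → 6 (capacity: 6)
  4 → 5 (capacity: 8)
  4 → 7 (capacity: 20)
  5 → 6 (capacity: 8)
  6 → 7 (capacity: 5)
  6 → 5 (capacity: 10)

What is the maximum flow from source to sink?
Maximum flow = 10

Max flow: 10

Flow assignment:
  0 → 1: 10/11
  1 → 2: 5/5
  1 → 5: 5/17
  2 → 3: 5/14
  3 → 4: 5/14
  4 → 7: 5/20
  5 → 6: 5/8
  6 → 7: 5/5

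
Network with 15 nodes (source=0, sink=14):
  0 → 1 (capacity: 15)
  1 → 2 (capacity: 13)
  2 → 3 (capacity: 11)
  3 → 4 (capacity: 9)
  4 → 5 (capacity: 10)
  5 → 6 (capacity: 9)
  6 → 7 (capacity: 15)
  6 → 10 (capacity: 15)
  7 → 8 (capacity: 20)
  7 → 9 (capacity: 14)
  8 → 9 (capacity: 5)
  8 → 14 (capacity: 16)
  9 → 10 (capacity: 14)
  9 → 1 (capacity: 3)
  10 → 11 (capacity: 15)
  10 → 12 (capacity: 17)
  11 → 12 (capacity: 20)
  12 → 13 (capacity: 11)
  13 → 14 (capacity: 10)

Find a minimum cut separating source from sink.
Min cut value = 9, edges: (5,6)

Min cut value: 9
Partition: S = [0, 1, 2, 3, 4, 5], T = [6, 7, 8, 9, 10, 11, 12, 13, 14]
Cut edges: (5,6)

By max-flow min-cut theorem, max flow = min cut = 9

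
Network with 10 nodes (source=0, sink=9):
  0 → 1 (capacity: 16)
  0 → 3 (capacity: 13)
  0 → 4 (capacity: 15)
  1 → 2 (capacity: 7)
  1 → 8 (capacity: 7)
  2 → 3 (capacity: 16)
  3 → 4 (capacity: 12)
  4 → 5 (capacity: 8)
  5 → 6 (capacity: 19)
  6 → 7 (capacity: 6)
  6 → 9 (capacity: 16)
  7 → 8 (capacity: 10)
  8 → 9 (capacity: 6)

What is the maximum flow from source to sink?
Maximum flow = 14

Max flow: 14

Flow assignment:
  0 → 1: 6/16
  0 → 3: 8/13
  1 → 8: 6/7
  3 → 4: 8/12
  4 → 5: 8/8
  5 → 6: 8/19
  6 → 9: 8/16
  8 → 9: 6/6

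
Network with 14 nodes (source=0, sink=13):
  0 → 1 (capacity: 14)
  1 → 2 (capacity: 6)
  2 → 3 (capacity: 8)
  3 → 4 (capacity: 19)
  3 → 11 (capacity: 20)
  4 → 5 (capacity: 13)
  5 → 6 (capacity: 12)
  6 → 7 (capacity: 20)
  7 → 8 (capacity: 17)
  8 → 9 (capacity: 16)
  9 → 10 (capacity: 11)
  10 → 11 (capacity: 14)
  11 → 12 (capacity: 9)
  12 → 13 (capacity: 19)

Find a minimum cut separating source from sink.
Min cut value = 6, edges: (1,2)

Min cut value: 6
Partition: S = [0, 1], T = [2, 3, 4, 5, 6, 7, 8, 9, 10, 11, 12, 13]
Cut edges: (1,2)

By max-flow min-cut theorem, max flow = min cut = 6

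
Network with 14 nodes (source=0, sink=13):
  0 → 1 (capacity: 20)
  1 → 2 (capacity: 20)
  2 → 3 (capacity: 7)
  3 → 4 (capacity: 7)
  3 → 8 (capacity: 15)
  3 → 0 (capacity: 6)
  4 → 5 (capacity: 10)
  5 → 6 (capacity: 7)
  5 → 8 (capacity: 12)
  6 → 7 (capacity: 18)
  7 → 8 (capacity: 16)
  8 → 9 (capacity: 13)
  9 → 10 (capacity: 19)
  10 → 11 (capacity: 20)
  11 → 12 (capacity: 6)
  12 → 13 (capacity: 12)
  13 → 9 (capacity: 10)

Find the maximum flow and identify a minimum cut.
Max flow = 6, Min cut edges: (11,12)

Maximum flow: 6
Minimum cut: (11,12)
Partition: S = [0, 1, 2, 3, 4, 5, 6, 7, 8, 9, 10, 11], T = [12, 13]

Max-flow min-cut theorem verified: both equal 6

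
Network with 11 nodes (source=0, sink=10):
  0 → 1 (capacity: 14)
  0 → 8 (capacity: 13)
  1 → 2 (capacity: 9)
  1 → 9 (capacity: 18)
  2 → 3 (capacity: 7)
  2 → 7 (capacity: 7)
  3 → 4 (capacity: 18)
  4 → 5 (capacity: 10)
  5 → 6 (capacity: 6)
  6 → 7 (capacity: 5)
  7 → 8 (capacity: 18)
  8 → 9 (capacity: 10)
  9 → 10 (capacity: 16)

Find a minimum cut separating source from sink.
Min cut value = 16, edges: (9,10)

Min cut value: 16
Partition: S = [0, 1, 2, 3, 4, 5, 6, 7, 8, 9], T = [10]
Cut edges: (9,10)

By max-flow min-cut theorem, max flow = min cut = 16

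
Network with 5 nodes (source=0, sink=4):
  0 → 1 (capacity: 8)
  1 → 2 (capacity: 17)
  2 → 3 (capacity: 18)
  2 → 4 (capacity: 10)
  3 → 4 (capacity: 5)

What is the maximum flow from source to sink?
Maximum flow = 8

Max flow: 8

Flow assignment:
  0 → 1: 8/8
  1 → 2: 8/17
  2 → 4: 8/10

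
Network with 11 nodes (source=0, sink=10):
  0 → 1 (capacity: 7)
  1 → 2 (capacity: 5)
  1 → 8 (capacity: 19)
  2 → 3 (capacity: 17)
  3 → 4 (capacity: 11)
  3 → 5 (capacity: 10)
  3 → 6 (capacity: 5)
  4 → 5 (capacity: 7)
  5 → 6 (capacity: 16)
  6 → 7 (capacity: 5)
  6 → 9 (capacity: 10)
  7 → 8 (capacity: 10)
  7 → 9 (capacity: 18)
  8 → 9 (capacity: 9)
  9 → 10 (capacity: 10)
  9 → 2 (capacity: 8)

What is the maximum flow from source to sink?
Maximum flow = 7

Max flow: 7

Flow assignment:
  0 → 1: 7/7
  1 → 8: 7/19
  8 → 9: 7/9
  9 → 10: 7/10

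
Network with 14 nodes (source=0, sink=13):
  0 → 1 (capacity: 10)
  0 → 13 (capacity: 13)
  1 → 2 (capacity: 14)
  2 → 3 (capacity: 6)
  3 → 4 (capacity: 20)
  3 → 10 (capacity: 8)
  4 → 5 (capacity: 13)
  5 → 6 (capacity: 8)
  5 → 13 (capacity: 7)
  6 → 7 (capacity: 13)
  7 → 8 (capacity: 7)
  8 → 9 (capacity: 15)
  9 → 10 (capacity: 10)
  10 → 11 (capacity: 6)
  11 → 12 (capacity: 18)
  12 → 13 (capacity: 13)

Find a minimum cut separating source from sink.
Min cut value = 19, edges: (0,13), (2,3)

Min cut value: 19
Partition: S = [0, 1, 2], T = [3, 4, 5, 6, 7, 8, 9, 10, 11, 12, 13]
Cut edges: (0,13), (2,3)

By max-flow min-cut theorem, max flow = min cut = 19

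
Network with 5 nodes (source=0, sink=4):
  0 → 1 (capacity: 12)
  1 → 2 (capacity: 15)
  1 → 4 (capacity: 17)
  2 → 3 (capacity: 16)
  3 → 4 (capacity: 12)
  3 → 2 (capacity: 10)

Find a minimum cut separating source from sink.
Min cut value = 12, edges: (0,1)

Min cut value: 12
Partition: S = [0], T = [1, 2, 3, 4]
Cut edges: (0,1)

By max-flow min-cut theorem, max flow = min cut = 12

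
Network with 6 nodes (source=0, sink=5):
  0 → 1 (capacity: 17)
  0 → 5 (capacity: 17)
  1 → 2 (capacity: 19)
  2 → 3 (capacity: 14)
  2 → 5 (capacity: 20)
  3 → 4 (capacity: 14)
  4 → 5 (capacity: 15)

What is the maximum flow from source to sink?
Maximum flow = 34

Max flow: 34

Flow assignment:
  0 → 1: 17/17
  0 → 5: 17/17
  1 → 2: 17/19
  2 → 5: 17/20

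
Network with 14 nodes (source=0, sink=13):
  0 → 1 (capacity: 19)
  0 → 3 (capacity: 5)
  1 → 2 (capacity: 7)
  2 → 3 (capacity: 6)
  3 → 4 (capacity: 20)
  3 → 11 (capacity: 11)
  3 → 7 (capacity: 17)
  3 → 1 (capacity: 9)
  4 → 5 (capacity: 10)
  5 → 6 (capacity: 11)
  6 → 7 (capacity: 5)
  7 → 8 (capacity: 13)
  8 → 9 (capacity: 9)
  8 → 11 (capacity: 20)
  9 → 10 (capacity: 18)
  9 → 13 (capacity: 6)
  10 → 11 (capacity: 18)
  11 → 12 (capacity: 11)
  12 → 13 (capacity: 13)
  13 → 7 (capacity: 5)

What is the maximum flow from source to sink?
Maximum flow = 11

Max flow: 11

Flow assignment:
  0 → 1: 6/19
  0 → 3: 5/5
  1 → 2: 6/7
  2 → 3: 6/6
  3 → 11: 11/11
  11 → 12: 11/11
  12 → 13: 11/13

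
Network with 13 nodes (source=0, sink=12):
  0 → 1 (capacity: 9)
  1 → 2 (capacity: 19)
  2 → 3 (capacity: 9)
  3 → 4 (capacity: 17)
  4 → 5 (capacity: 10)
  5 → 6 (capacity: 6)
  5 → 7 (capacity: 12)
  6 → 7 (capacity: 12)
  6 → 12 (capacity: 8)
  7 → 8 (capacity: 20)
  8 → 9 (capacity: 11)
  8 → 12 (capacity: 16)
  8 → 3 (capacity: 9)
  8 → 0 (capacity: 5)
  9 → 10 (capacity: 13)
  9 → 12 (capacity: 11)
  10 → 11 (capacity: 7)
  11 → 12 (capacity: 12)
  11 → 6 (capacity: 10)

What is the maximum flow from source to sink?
Maximum flow = 9

Max flow: 9

Flow assignment:
  0 → 1: 9/9
  1 → 2: 9/19
  2 → 3: 9/9
  3 → 4: 9/17
  4 → 5: 9/10
  5 → 6: 6/6
  5 → 7: 3/12
  6 → 12: 6/8
  7 → 8: 3/20
  8 → 12: 3/16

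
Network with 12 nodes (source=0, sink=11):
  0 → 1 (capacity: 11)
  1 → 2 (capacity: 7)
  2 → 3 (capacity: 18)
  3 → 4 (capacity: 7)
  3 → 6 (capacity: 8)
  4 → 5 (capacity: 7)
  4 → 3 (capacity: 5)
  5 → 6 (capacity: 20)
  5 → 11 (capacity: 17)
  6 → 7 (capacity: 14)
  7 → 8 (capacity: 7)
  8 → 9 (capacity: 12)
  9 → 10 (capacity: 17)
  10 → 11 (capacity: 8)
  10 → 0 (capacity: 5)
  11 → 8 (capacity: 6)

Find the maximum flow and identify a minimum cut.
Max flow = 7, Min cut edges: (1,2)

Maximum flow: 7
Minimum cut: (1,2)
Partition: S = [0, 1], T = [2, 3, 4, 5, 6, 7, 8, 9, 10, 11]

Max-flow min-cut theorem verified: both equal 7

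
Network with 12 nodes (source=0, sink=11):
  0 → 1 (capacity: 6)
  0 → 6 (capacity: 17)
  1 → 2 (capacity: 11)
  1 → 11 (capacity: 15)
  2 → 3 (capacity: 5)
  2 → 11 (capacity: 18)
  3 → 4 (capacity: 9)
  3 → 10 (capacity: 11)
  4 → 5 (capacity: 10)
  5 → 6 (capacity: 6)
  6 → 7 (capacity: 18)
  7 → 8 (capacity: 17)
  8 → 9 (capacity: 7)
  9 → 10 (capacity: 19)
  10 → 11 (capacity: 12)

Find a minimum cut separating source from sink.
Min cut value = 13, edges: (0,1), (8,9)

Min cut value: 13
Partition: S = [0, 4, 5, 6, 7, 8], T = [1, 2, 3, 9, 10, 11]
Cut edges: (0,1), (8,9)

By max-flow min-cut theorem, max flow = min cut = 13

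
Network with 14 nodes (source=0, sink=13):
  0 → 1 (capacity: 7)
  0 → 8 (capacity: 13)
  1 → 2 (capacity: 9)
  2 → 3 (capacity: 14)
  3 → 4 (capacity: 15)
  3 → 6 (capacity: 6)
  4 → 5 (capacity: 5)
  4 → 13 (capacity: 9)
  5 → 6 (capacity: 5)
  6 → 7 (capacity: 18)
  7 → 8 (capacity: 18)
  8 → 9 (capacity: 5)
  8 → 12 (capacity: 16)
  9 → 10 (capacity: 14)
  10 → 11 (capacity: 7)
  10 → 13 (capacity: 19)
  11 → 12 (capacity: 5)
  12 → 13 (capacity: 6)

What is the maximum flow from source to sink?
Maximum flow = 18

Max flow: 18

Flow assignment:
  0 → 1: 7/7
  0 → 8: 11/13
  1 → 2: 7/9
  2 → 3: 7/14
  3 → 4: 7/15
  4 → 13: 7/9
  8 → 9: 5/5
  8 → 12: 6/16
  9 → 10: 5/14
  10 → 13: 5/19
  12 → 13: 6/6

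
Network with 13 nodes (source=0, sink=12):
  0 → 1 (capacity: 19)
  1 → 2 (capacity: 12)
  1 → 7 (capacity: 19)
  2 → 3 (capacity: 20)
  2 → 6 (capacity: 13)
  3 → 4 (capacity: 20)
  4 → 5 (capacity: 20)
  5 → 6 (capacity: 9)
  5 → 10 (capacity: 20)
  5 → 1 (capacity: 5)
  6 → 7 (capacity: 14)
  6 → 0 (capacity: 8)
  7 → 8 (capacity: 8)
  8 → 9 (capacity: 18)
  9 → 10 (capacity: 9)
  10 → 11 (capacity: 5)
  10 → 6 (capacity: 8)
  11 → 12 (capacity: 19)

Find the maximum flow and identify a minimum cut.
Max flow = 5, Min cut edges: (10,11)

Maximum flow: 5
Minimum cut: (10,11)
Partition: S = [0, 1, 2, 3, 4, 5, 6, 7, 8, 9, 10], T = [11, 12]

Max-flow min-cut theorem verified: both equal 5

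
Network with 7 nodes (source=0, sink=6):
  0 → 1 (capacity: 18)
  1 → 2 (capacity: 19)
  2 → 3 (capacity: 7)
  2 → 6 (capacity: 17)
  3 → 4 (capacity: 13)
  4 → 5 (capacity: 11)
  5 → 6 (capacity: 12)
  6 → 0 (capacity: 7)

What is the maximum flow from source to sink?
Maximum flow = 18

Max flow: 18

Flow assignment:
  0 → 1: 18/18
  1 → 2: 18/19
  2 → 3: 1/7
  2 → 6: 17/17
  3 → 4: 1/13
  4 → 5: 1/11
  5 → 6: 1/12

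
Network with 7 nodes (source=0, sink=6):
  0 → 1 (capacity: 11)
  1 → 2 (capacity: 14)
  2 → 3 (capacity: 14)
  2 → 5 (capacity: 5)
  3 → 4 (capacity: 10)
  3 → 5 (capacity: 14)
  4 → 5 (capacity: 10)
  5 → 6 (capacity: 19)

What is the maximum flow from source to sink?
Maximum flow = 11

Max flow: 11

Flow assignment:
  0 → 1: 11/11
  1 → 2: 11/14
  2 → 3: 6/14
  2 → 5: 5/5
  3 → 5: 6/14
  5 → 6: 11/19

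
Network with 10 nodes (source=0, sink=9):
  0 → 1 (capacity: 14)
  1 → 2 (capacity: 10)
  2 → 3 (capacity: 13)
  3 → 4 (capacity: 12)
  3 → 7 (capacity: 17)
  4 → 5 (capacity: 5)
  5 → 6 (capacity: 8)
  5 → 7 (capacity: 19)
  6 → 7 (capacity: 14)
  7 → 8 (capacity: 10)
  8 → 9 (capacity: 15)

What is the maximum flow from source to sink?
Maximum flow = 10

Max flow: 10

Flow assignment:
  0 → 1: 10/14
  1 → 2: 10/10
  2 → 3: 10/13
  3 → 7: 10/17
  7 → 8: 10/10
  8 → 9: 10/15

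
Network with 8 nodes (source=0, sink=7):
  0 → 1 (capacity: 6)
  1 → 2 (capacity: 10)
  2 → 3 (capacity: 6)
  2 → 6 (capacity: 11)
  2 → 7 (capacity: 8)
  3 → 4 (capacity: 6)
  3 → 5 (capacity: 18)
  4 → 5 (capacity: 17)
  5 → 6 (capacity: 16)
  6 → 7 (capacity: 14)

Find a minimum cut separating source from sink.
Min cut value = 6, edges: (0,1)

Min cut value: 6
Partition: S = [0], T = [1, 2, 3, 4, 5, 6, 7]
Cut edges: (0,1)

By max-flow min-cut theorem, max flow = min cut = 6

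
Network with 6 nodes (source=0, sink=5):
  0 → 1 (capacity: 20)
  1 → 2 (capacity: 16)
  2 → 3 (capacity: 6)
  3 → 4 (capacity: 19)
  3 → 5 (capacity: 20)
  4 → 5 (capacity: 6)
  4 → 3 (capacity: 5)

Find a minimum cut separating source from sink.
Min cut value = 6, edges: (2,3)

Min cut value: 6
Partition: S = [0, 1, 2], T = [3, 4, 5]
Cut edges: (2,3)

By max-flow min-cut theorem, max flow = min cut = 6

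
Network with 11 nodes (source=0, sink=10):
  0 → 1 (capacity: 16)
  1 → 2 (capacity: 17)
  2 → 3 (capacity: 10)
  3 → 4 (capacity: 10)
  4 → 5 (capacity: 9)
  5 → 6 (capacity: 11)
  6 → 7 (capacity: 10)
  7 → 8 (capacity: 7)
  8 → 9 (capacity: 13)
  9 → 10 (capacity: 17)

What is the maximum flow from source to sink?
Maximum flow = 7

Max flow: 7

Flow assignment:
  0 → 1: 7/16
  1 → 2: 7/17
  2 → 3: 7/10
  3 → 4: 7/10
  4 → 5: 7/9
  5 → 6: 7/11
  6 → 7: 7/10
  7 → 8: 7/7
  8 → 9: 7/13
  9 → 10: 7/17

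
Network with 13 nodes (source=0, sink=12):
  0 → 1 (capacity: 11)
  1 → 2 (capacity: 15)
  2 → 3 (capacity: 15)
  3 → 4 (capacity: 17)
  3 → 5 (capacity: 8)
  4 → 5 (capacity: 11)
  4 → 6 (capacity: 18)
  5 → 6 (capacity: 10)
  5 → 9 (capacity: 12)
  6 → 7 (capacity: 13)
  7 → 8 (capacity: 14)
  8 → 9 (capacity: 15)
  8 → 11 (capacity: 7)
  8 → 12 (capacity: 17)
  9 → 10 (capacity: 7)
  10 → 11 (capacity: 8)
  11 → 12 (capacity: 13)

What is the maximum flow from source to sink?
Maximum flow = 11

Max flow: 11

Flow assignment:
  0 → 1: 11/11
  1 → 2: 11/15
  2 → 3: 11/15
  3 → 4: 11/17
  4 → 6: 11/18
  6 → 7: 11/13
  7 → 8: 11/14
  8 → 12: 11/17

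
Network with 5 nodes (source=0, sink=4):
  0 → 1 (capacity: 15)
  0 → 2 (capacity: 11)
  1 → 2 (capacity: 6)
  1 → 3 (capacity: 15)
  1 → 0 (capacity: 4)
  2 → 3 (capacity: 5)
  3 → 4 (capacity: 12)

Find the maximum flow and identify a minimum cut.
Max flow = 12, Min cut edges: (3,4)

Maximum flow: 12
Minimum cut: (3,4)
Partition: S = [0, 1, 2, 3], T = [4]

Max-flow min-cut theorem verified: both equal 12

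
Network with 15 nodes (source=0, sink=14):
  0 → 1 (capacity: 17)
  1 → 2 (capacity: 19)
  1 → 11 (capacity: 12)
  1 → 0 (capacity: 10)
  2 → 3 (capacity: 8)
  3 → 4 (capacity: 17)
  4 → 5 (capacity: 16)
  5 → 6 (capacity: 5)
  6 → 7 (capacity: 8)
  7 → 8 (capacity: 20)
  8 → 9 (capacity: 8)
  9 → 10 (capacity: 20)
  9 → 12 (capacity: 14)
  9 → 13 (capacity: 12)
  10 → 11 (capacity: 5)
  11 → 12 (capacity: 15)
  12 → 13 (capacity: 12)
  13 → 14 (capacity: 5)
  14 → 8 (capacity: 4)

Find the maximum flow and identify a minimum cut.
Max flow = 5, Min cut edges: (13,14)

Maximum flow: 5
Minimum cut: (13,14)
Partition: S = [0, 1, 2, 3, 4, 5, 6, 7, 8, 9, 10, 11, 12, 13], T = [14]

Max-flow min-cut theorem verified: both equal 5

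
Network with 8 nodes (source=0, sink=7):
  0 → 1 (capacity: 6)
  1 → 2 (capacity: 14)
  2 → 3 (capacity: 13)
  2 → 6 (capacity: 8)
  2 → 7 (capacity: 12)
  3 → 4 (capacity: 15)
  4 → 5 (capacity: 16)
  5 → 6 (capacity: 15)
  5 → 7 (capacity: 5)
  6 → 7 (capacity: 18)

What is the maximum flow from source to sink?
Maximum flow = 6

Max flow: 6

Flow assignment:
  0 → 1: 6/6
  1 → 2: 6/14
  2 → 7: 6/12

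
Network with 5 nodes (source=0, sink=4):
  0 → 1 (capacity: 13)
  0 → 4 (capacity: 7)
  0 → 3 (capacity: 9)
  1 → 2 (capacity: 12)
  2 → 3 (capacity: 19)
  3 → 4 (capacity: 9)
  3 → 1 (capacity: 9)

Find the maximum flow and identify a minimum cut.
Max flow = 16, Min cut edges: (0,4), (3,4)

Maximum flow: 16
Minimum cut: (0,4), (3,4)
Partition: S = [0, 1, 2, 3], T = [4]

Max-flow min-cut theorem verified: both equal 16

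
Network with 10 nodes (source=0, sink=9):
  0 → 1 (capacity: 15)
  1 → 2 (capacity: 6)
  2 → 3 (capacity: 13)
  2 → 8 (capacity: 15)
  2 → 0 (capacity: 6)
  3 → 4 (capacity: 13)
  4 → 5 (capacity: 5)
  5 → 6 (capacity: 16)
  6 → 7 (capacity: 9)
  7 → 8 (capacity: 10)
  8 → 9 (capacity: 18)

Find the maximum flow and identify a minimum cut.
Max flow = 6, Min cut edges: (1,2)

Maximum flow: 6
Minimum cut: (1,2)
Partition: S = [0, 1], T = [2, 3, 4, 5, 6, 7, 8, 9]

Max-flow min-cut theorem verified: both equal 6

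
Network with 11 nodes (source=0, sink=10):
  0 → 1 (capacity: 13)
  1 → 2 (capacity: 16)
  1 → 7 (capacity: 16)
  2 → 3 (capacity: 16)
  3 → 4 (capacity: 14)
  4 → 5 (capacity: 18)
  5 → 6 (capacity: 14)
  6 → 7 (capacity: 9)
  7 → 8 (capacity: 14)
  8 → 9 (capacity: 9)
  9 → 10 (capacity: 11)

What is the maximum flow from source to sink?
Maximum flow = 9

Max flow: 9

Flow assignment:
  0 → 1: 9/13
  1 → 7: 9/16
  7 → 8: 9/14
  8 → 9: 9/9
  9 → 10: 9/11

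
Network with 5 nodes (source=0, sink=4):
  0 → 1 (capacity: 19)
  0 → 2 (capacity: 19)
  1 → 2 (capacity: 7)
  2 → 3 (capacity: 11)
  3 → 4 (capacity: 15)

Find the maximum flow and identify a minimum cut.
Max flow = 11, Min cut edges: (2,3)

Maximum flow: 11
Minimum cut: (2,3)
Partition: S = [0, 1, 2], T = [3, 4]

Max-flow min-cut theorem verified: both equal 11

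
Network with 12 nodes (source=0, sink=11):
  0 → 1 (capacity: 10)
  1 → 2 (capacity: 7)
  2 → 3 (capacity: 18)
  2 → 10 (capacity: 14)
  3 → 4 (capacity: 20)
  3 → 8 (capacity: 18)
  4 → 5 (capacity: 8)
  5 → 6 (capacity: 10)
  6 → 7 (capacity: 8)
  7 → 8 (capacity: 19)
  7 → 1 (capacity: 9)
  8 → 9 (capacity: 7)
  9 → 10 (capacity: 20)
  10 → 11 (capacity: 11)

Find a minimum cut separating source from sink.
Min cut value = 7, edges: (1,2)

Min cut value: 7
Partition: S = [0, 1], T = [2, 3, 4, 5, 6, 7, 8, 9, 10, 11]
Cut edges: (1,2)

By max-flow min-cut theorem, max flow = min cut = 7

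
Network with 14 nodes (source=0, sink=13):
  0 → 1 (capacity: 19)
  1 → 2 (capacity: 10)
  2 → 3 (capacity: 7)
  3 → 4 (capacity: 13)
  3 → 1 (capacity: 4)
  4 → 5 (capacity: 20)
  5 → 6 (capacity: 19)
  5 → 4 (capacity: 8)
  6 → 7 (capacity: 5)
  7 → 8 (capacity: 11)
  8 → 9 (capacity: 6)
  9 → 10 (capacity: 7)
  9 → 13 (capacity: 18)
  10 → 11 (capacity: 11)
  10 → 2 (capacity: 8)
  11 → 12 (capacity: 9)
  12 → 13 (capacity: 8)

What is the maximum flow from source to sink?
Maximum flow = 5

Max flow: 5

Flow assignment:
  0 → 1: 5/19
  1 → 2: 7/10
  2 → 3: 7/7
  3 → 4: 5/13
  3 → 1: 2/4
  4 → 5: 5/20
  5 → 6: 5/19
  6 → 7: 5/5
  7 → 8: 5/11
  8 → 9: 5/6
  9 → 13: 5/18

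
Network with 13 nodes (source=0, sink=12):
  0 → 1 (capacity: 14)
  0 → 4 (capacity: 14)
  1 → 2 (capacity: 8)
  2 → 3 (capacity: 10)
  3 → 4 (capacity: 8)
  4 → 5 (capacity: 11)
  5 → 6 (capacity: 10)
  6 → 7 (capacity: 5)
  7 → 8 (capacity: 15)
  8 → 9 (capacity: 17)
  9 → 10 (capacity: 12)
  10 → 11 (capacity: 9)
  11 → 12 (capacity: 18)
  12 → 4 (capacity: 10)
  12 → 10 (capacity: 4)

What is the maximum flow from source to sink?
Maximum flow = 5

Max flow: 5

Flow assignment:
  0 → 1: 5/14
  1 → 2: 5/8
  2 → 3: 5/10
  3 → 4: 5/8
  4 → 5: 5/11
  5 → 6: 5/10
  6 → 7: 5/5
  7 → 8: 5/15
  8 → 9: 5/17
  9 → 10: 5/12
  10 → 11: 5/9
  11 → 12: 5/18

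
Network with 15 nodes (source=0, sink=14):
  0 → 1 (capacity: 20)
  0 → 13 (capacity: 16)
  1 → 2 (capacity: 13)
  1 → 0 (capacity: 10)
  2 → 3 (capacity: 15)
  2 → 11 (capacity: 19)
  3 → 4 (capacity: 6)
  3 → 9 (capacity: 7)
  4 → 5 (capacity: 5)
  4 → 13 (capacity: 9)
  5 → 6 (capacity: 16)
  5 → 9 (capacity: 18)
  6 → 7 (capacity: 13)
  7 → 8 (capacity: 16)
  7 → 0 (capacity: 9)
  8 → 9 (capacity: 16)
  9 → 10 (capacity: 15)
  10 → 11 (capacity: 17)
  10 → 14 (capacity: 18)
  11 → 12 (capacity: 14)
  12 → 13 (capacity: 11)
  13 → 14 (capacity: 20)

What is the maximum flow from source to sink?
Maximum flow = 29

Max flow: 29

Flow assignment:
  0 → 1: 13/20
  0 → 13: 16/16
  1 → 2: 13/13
  2 → 3: 13/15
  3 → 4: 6/6
  3 → 9: 7/7
  4 → 5: 2/5
  4 → 13: 4/9
  5 → 9: 2/18
  9 → 10: 9/15
  10 → 14: 9/18
  13 → 14: 20/20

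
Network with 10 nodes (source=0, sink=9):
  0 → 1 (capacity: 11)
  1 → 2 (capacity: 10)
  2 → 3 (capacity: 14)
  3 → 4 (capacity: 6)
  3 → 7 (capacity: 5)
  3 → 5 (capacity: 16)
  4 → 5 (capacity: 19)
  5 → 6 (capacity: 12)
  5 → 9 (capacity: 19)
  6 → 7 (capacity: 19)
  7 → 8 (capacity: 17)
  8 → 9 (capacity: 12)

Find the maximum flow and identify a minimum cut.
Max flow = 10, Min cut edges: (1,2)

Maximum flow: 10
Minimum cut: (1,2)
Partition: S = [0, 1], T = [2, 3, 4, 5, 6, 7, 8, 9]

Max-flow min-cut theorem verified: both equal 10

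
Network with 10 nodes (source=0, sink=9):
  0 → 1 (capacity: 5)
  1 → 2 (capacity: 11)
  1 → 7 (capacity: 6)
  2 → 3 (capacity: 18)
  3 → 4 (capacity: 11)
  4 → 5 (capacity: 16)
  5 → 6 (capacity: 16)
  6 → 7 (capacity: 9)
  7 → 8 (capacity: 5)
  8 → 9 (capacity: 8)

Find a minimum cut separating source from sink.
Min cut value = 5, edges: (7,8)

Min cut value: 5
Partition: S = [0, 1, 2, 3, 4, 5, 6, 7], T = [8, 9]
Cut edges: (7,8)

By max-flow min-cut theorem, max flow = min cut = 5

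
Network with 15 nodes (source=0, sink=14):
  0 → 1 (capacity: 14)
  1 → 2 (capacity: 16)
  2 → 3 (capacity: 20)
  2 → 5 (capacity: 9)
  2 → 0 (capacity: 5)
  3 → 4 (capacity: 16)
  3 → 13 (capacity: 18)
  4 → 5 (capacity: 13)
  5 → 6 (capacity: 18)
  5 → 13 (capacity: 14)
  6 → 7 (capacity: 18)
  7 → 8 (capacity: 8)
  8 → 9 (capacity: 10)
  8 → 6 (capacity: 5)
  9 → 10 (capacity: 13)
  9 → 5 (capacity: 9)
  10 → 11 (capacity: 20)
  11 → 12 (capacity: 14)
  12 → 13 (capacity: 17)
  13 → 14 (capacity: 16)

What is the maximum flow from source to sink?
Maximum flow = 14

Max flow: 14

Flow assignment:
  0 → 1: 14/14
  1 → 2: 14/16
  2 → 3: 14/20
  3 → 13: 14/18
  13 → 14: 14/16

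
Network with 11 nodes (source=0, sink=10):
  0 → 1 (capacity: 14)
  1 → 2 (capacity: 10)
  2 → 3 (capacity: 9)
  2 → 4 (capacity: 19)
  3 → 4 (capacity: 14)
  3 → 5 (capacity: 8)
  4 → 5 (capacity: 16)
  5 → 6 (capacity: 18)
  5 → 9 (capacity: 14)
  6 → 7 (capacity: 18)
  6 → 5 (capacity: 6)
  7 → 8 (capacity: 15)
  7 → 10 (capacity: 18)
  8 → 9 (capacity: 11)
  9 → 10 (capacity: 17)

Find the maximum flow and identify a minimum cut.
Max flow = 10, Min cut edges: (1,2)

Maximum flow: 10
Minimum cut: (1,2)
Partition: S = [0, 1], T = [2, 3, 4, 5, 6, 7, 8, 9, 10]

Max-flow min-cut theorem verified: both equal 10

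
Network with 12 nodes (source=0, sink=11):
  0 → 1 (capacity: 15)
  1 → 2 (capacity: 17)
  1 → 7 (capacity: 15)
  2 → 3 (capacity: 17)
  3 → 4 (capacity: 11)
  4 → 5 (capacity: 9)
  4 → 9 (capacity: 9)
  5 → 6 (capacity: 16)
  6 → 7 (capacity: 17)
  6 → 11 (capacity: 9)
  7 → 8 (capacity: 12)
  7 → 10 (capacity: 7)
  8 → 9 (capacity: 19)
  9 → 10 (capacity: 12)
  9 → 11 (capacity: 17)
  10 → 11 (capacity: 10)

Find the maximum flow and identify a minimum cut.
Max flow = 15, Min cut edges: (0,1)

Maximum flow: 15
Minimum cut: (0,1)
Partition: S = [0], T = [1, 2, 3, 4, 5, 6, 7, 8, 9, 10, 11]

Max-flow min-cut theorem verified: both equal 15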